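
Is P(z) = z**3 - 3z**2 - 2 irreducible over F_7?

No

Check for roots in F_7: P(0) = 5; P(1) = 3; P(2) = 1; P(3) = 5; P(4) = 0 → root; P(5) = 6; P(6) = 1.
P(4) = 0, so (z − 4) divides P(z); P is reducible.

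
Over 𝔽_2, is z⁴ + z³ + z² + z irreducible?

No

Write f(z) = z⁴ + z³ + z² + z.
Check for roots in 𝔽_2: f(0) = 0 → root; f(1) = 0 → root.
f(0) = 0, so (z) divides f(z); f is reducible.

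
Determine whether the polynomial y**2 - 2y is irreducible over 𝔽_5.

No

Write m(y) = y**2 - 2y.
Check for roots in 𝔽_5: m(0) = 0 → root; m(1) = 4; m(2) = 0 → root; m(3) = 3; m(4) = 3.
m(0) = 0, so (y) divides m(y); m is reducible.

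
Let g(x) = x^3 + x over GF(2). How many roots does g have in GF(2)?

Evaluate at each of the 2 elements of GF(2):
g(0) = 0 → root; g(1) = 0 → root.
Roots: {0, 1}.

2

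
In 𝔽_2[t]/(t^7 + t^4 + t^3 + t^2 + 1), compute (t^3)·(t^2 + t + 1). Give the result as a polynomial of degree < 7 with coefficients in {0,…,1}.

t^5 + t^4 + t^3

Multiply in 𝔽_2[t]: (t^3)·(t^2 + t + 1) = t^5 + t^4 + t^3.
Reduced: t^5 + t^4 + t^3.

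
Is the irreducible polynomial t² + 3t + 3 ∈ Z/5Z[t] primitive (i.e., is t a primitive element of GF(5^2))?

Write f(t) = t² + 3t + 3.
|GF(5^2)^×| = 5^2 − 1 = 24. Prime factorization: 24 = 2^3·3.
f is primitive ⇔ t has order 24 in GF(5)[t]/(f), i.e. t^(24/q) ≠ 1 for each prime q | 24.
t^(12) mod f = 4.
t^(8) mod f = t + 1.
None equal 1, so t has full order 24; f is primitive.

Yes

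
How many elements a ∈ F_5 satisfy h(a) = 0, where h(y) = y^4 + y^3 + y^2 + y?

Evaluate at each of the 5 elements of F_5:
h(0) = 0 → root; h(1) = 4; h(2) = 0 → root; h(3) = 0 → root; h(4) = 0 → root.
Roots: {0, 2, 3, 4}.

4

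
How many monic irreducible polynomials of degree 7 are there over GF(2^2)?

2340

The number of monic irreducibles of degree 7 over GF(4) is (1/7)·Σ_{d∣7} μ(7/d) 4^d.
Divisors of 7: 1, 7; μ(7/d) for each: -1, 1.
Σ = − 4^1 + 4^7 = 16380.
N = 16380/7 = 2340.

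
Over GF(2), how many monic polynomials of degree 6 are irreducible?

9

By the necklace-counting formula, N_2(6) = (1/6) Σ_{d|6} μ(6/d)·2^d.
Divisors of 6: 1, 2, 3, 6; μ(6/d) for each: 1, -1, -1, 1.
Σ = 2^1 − 2^2 − 2^3 + 2^6 = 54.
N = 54/6 = 9.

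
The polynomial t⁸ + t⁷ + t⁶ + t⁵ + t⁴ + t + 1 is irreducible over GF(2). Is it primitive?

No

Write f(t) = t⁸ + t⁷ + t⁶ + t⁵ + t⁴ + t + 1.
|GF(2^8)^×| = 2^8 − 1 = 255. Prime factorization: 255 = 3·5·17.
f is primitive ⇔ t has order 255 in GF(2)[t]/(f), i.e. t^(255/q) ≠ 1 for each prime q | 255.
t^(85) mod f = t⁶ + t⁵ + t⁴.
t^(51) mod f = 1
t^(15) mod f = t⁷ + t⁴ + t³ + 1.
Since t^(51) = 1, the order of t divides 51 < 255; not primitive.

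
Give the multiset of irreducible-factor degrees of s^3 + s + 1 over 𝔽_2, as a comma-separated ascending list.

3

Write h(s) = s^3 + s + 1.
Roots in 𝔽_2: h(0) = 1; h(1) = 1.
Complete factorization: h(s) = (s^3 + s + 1).
Factor degrees with multiplicity: 3 = 3.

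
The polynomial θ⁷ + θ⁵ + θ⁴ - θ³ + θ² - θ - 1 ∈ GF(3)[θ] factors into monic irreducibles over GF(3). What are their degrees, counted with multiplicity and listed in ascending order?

7

Write g(θ) = θ⁷ + θ⁵ + θ⁴ - θ³ + θ² - θ - 1.
Roots in GF(3): g(0) = 2; g(1) = 1; g(2) = 1.
Complete factorization: g(θ) = (θ⁷ + θ⁵ + θ⁴ - θ³ + θ² - θ - 1).
Factor degrees with multiplicity: 7 = 7.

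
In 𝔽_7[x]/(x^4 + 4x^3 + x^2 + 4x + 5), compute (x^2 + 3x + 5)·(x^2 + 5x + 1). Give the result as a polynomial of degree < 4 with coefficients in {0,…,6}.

4x^3 + 6x^2 + 3x

Multiply in 𝔽_7[x]: (x^2 + 3x + 5)·(x^2 + 5x + 1) = x^4 + x^3 + 5.
Reduce using x^4 ≡ 3x^3 + 6x^2 + 3x + 2 (mod x^4 + 4x^3 + x^2 + 4x + 5).
Reduced: 4x^3 + 6x^2 + 3x.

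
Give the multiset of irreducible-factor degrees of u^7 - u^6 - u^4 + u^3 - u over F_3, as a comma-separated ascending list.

Write f(u) = u^7 - u^6 - u^4 + u^3 - u.
Roots in F_3: f(0) = 0 → root; f(1) = 2; f(2) = 0 → root.
Linear factors from roots: (u), (u + 1).
Complete factorization: f(u) = (u)·(u + 1)·(u^2 + 1)·(u^3 + u^2 + u - 1).
Factor degrees with multiplicity: 1 + 1 + 2 + 3 = 7.

1, 1, 2, 3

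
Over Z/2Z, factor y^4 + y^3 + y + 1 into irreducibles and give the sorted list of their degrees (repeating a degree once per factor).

1, 1, 2

Write f(y) = y^4 + y^3 + y + 1.
Roots in Z/2Z: f(0) = 1; f(1) = 0 → root.
Linear factors from roots: (y + 1).
Complete factorization: f(y) = (y + 1)^2·(y^2 + y + 1).
Factor degrees with multiplicity: 1 + 1 + 2 = 4.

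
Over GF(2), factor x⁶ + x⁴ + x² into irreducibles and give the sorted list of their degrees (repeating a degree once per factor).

1, 1, 2, 2

Write g(x) = x⁶ + x⁴ + x².
Roots in GF(2): g(0) = 0 → root; g(1) = 1.
Linear factors from roots: (x).
Complete factorization: g(x) = (x)^2·(x² + x + 1)^2.
Factor degrees with multiplicity: 1 + 1 + 2 + 2 = 6.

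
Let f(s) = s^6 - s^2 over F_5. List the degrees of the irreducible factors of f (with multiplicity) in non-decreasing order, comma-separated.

Roots in F_5: f(0) = 0 → root; f(1) = 0 → root; f(2) = 0 → root; f(3) = 0 → root; f(4) = 0 → root.
Linear factors from roots: (s), (s - 1), (s - 2), (s + 2), (s + 1).
Complete factorization: f(s) = (s + 1)·(s + 2)·(s - 2)·(s - 1)·(s)^2.
Factor degrees with multiplicity: 1 + 1 + 1 + 1 + 1 + 1 = 6.

1, 1, 1, 1, 1, 1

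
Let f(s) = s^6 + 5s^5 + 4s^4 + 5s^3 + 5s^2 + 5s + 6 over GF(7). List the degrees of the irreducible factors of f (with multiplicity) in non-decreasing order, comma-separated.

1, 1, 1, 3

Linear factors from roots: (s + 5), (s + 2).
Complete factorization: f(s) = (s + 2)·(s + 5)^2·(s^3 + s + 6).
Factor degrees with multiplicity: 1 + 1 + 1 + 3 = 6.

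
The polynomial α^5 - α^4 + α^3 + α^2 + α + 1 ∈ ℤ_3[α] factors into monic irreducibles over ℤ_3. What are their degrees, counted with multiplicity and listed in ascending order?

5

Write f(α) = α^5 - α^4 + α^3 + α^2 + α + 1.
Roots in ℤ_3: f(0) = 1; f(1) = 1; f(2) = 1.
Complete factorization: f(α) = (α^5 - α^4 + α^3 + α^2 + α + 1).
Factor degrees with multiplicity: 5 = 5.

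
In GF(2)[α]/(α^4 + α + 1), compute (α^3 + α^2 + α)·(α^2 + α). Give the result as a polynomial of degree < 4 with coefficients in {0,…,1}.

Multiply in GF(2)[α]: (α^3 + α^2 + α)·(α^2 + α) = α^5 + α^2.
Reduce using α^4 ≡ α + 1 (mod α^4 + α + 1).
Reduced: α.

α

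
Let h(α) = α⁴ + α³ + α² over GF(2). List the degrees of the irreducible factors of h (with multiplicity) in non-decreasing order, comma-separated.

Roots in GF(2): h(0) = 0 → root; h(1) = 1.
Linear factors from roots: (α).
Complete factorization: h(α) = (α)^2·(α² + α + 1).
Factor degrees with multiplicity: 1 + 1 + 2 = 4.

1, 1, 2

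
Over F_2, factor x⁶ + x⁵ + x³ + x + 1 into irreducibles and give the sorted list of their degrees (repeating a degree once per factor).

Write h(x) = x⁶ + x⁵ + x³ + x + 1.
Roots in F_2: h(0) = 1; h(1) = 1.
Complete factorization: h(x) = (x² + x + 1)^3.
Factor degrees with multiplicity: 2 + 2 + 2 = 6.

2, 2, 2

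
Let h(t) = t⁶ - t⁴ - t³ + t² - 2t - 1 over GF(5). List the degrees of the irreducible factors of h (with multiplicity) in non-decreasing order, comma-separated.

Roots in GF(5): h(0) = 4; h(1) = 2; h(2) = 4; h(3) = 3; h(4) = 3.
Complete factorization: h(t) = (t² + 2)·(t² + t + 2)·(t² - t + 1).
Factor degrees with multiplicity: 2 + 2 + 2 = 6.

2, 2, 2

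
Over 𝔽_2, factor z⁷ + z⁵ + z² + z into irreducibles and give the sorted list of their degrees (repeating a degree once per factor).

1, 1, 2, 3

Write h(z) = z⁷ + z⁵ + z² + z.
Roots in 𝔽_2: h(0) = 0 → root; h(1) = 0 → root.
Linear factors from roots: (z), (z + 1).
Complete factorization: h(z) = (z)·(z + 1)·(z² + z + 1)·(z³ + z + 1).
Factor degrees with multiplicity: 1 + 1 + 2 + 3 = 7.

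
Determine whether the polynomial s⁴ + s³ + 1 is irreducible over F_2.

Write f(s) = s⁴ + s³ + 1.
Check for roots in F_2: f(0) = 1; f(1) = 1.
No roots, so no linear factors.
Monic irreducibles of degree 2 over GF(2): s² + s + 1.
None of them divide f (all give nonzero remainder).
No irreducible factor of degree ≤ 2 exists, so f is irreducible over GF(2).

Yes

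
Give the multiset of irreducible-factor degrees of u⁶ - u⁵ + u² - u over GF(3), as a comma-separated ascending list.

Write h(u) = u⁶ - u⁵ + u² - u.
Roots in GF(3): h(0) = 0 → root; h(1) = 0 → root; h(2) = 1.
Linear factors from roots: (u), (u - 1).
Complete factorization: h(u) = (u)·(u - 1)·(u² + u - 1)·(u² - u - 1).
Factor degrees with multiplicity: 1 + 1 + 2 + 2 = 6.

1, 1, 2, 2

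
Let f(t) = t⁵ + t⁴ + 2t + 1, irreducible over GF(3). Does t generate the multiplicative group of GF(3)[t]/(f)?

|GF(3^5)^×| = 3^5 − 1 = 242. Prime factorization: 242 = 2·11^2.
f is primitive ⇔ t has order 242 in GF(3)[t]/(f), i.e. t^(242/q) ≠ 1 for each prime q | 242.
t^(121) mod f = 2.
t^(22) mod f = t³ + 2.
None equal 1, so t has full order 242; f is primitive.

Yes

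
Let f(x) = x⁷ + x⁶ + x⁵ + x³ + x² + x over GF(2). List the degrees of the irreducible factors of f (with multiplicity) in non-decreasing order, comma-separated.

Roots in GF(2): f(0) = 0 → root; f(1) = 0 → root.
Linear factors from roots: (x), (x + 1).
Complete factorization: f(x) = (x)·(x + 1)^4·(x² + x + 1).
Factor degrees with multiplicity: 1 + 1 + 1 + 1 + 1 + 2 = 7.

1, 1, 1, 1, 1, 2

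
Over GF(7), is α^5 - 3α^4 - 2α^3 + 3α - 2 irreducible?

No

Write g(α) = α^5 - 3α^4 - 2α^3 + 3α - 2.
Check for roots in GF(7): g(0) = 5; g(1) = 4; g(2) = 0 → root; g(3) = 2; g(4) = 5; g(5) = 5; g(6) = 0 → root.
g(2) = 0, so (α − 2) divides g(α); g is reducible.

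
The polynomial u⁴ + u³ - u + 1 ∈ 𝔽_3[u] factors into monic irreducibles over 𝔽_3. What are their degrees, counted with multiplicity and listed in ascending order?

Write f(u) = u⁴ + u³ - u + 1.
Roots in 𝔽_3: f(0) = 1; f(1) = 2; f(2) = 2.
Complete factorization: f(u) = (u⁴ + u³ - u + 1).
Factor degrees with multiplicity: 4 = 4.

4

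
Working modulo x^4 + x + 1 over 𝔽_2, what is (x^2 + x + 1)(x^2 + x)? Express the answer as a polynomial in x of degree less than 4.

1

Multiply in 𝔽_2[x]: (x^2 + x + 1)·(x^2 + x) = x^4 + x.
Reduce using x^4 ≡ x + 1 (mod x^4 + x + 1).
Reduced: 1.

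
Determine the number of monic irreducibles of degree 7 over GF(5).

11160

By the necklace-counting formula, N_5(7) = (1/7) Σ_{d|7} μ(7/d)·5^d.
Divisors of 7: 1, 7; μ(7/d) for each: -1, 1.
Σ = − 5^1 + 5^7 = 78120.
N = 78120/7 = 11160.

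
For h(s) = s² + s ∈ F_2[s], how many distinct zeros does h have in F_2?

2

Evaluate at each of the 2 elements of F_2:
h(0) = 0 → root; h(1) = 0 → root.
Roots: {0, 1}.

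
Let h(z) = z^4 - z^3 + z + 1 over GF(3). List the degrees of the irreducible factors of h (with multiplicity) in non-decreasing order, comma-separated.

Roots in GF(3): h(0) = 1; h(1) = 2; h(2) = 2.
Complete factorization: h(z) = (z^4 - z^3 + z + 1).
Factor degrees with multiplicity: 4 = 4.

4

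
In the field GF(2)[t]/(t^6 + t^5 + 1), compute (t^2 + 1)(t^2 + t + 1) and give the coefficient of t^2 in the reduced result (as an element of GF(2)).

0

Multiply in GF(2)[t]: (t^2 + 1)·(t^2 + t + 1) = t^4 + t^3 + t + 1.
Reduced: t^4 + t^3 + t + 1.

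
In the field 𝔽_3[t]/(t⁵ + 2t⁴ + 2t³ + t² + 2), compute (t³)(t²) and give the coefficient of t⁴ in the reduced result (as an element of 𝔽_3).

Multiply in 𝔽_3[t]: (t³)·(t²) = t⁵.
Reduce using t⁵ ≡ t⁴ + t³ + 2t² + 1 (mod t⁵ + 2t⁴ + 2t³ + t² + 2).
Reduced: t⁴ + t³ + 2t² + 1.

1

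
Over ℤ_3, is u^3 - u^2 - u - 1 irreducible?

Yes

Write g(u) = u^3 - u^2 - u - 1.
Check for roots in ℤ_3: g(0) = 2; g(1) = 1; g(2) = 1.
No roots. A degree-3 polynomial over a field with no linear factor is irreducible.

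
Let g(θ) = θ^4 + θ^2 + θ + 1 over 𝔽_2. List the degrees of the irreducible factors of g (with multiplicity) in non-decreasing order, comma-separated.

1, 3

Roots in 𝔽_2: g(0) = 1; g(1) = 0 → root.
Linear factors from roots: (θ + 1).
Complete factorization: g(θ) = (θ + 1)·(θ^3 + θ^2 + 1).
Factor degrees with multiplicity: 1 + 3 = 4.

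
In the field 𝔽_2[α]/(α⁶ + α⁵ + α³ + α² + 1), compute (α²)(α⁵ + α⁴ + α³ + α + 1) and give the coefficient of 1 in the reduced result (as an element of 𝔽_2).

Multiply in 𝔽_2[α]: (α²)·(α⁵ + α⁴ + α³ + α + 1) = α⁷ + α⁶ + α⁵ + α³ + α².
Reduce using α⁶ ≡ α⁵ + α³ + α² + 1 (mod α⁶ + α⁵ + α³ + α² + 1).
Reduced: α⁵ + α⁴ + α² + α.

0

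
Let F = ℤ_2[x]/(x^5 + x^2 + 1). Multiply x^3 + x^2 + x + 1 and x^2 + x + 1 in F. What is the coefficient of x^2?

0

Multiply in ℤ_2[x]: (x^3 + x^2 + x + 1)·(x^2 + x + 1) = x^5 + x^3 + x^2 + 1.
Reduce using x^5 ≡ x^2 + 1 (mod x^5 + x^2 + 1).
Reduced: x^3.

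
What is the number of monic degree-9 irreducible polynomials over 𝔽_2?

x^(2^9) − x is the product of all monic irreducibles of degree dividing 9; Möbius inversion gives N = (1/9) Σ μ(9/d)·2^d.
Divisors of 9: 1, 3, 9; μ(9/d) for each: 0, -1, 1.
Σ = − 2^3 + 2^9 = 504.
N = 504/9 = 56.

56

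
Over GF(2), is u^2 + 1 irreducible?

Write h(u) = u^2 + 1.
Check for roots in GF(2): h(0) = 1; h(1) = 0 → root.
h(1) = 0, so (u − 1) divides h(u); h is reducible.

No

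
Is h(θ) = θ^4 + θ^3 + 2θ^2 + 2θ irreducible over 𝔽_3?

No

Check for roots in 𝔽_3: h(0) = 0 → root; h(1) = 0 → root; h(2) = 0 → root.
h(0) = 0, so (θ) divides h(θ); h is reducible.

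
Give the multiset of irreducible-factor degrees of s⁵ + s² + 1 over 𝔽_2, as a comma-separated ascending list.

Write f(s) = s⁵ + s² + 1.
Roots in 𝔽_2: f(0) = 1; f(1) = 1.
Complete factorization: f(s) = (s⁵ + s² + 1).
Factor degrees with multiplicity: 5 = 5.

5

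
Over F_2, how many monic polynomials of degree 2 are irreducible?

By the necklace-counting formula, N_2(2) = (1/2) Σ_{d|2} μ(2/d)·2^d.
Divisors of 2: 1, 2; μ(2/d) for each: -1, 1.
Σ = − 2^1 + 2^2 = 2.
N = 2/2 = 1.

1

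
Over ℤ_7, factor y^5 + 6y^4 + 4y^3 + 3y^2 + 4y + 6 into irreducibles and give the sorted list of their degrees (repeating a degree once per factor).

Write g(y) = y^5 + 6y^4 + 4y^3 + 3y^2 + 4y + 6.
Linear factors from roots: (y + 4), (y + 2).
Complete factorization: g(y) = (y + 2)·(y + 4)^2·(y^2 + 3y + 5).
Factor degrees with multiplicity: 1 + 1 + 1 + 2 = 5.

1, 1, 1, 2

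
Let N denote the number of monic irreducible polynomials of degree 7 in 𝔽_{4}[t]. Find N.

Gauss's count: N_{4}(7) = (1/7) Σ_{d|7} μ(7/d)·4^d.
Divisors of 7: 1, 7; μ(7/d) for each: -1, 1.
Σ = − 4^1 + 4^7 = 16380.
N = 16380/7 = 2340.

2340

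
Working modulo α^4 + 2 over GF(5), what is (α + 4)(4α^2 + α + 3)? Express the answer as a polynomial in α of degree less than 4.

4α^3 + 2α^2 + 2α + 2

Multiply in GF(5)[α]: (α + 4)·(4α^2 + α + 3) = 4α^3 + 2α^2 + 2α + 2.
Reduced: 4α^3 + 2α^2 + 2α + 2.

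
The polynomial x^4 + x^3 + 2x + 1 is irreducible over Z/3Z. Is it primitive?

No

Write f(x) = x^4 + x^3 + 2x + 1.
|GF(3^4)^×| = 3^4 − 1 = 80. Prime factorization: 80 = 2^4·5.
f is primitive ⇔ x has order 80 in GF(3)[x]/(f), i.e. x^(80/q) ≠ 1 for each prime q | 80.
x^(40) mod f = 1
x^(16) mod f = 2x^2 + x + 1.
Since x^(40) = 1, the order of x divides 40 < 80; not primitive.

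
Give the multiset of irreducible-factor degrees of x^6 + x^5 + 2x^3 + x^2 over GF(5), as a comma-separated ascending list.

1, 1, 1, 1, 2

Write g(x) = x^6 + x^5 + 2x^3 + x^2.
Roots in GF(5): g(0) = 0 → root; g(1) = 0 → root; g(2) = 1; g(3) = 0 → root; g(4) = 4.
Linear factors from roots: (x), (x - 1), (x + 2).
Complete factorization: g(x) = (x + 2)·(x - 1)·(x)^2·(x^2 + 2).
Factor degrees with multiplicity: 1 + 1 + 1 + 1 + 2 = 6.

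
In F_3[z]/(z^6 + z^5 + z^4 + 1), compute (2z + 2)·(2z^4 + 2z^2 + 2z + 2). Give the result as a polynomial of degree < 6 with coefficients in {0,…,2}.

z^5 + z^4 + z^3 + 2z^2 + 2z + 1

Multiply in F_3[z]: (2z + 2)·(2z^4 + 2z^2 + 2z + 2) = z^5 + z^4 + z^3 + 2z^2 + 2z + 1.
Reduced: z^5 + z^4 + z^3 + 2z^2 + 2z + 1.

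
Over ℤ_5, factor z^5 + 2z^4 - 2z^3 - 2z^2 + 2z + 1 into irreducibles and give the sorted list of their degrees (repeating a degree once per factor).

1, 1, 1, 2

Write h(z) = z^5 + 2z^4 - 2z^3 - 2z^2 + 2z + 1.
Roots in ℤ_5: h(0) = 1; h(1) = 2; h(2) = 0 → root; h(3) = 0 → root; h(4) = 0 → root.
Linear factors from roots: (z - 2), (z + 2), (z + 1).
Complete factorization: h(z) = (z + 1)·(z + 2)·(z - 2)·(z^2 + z + 1).
Factor degrees with multiplicity: 1 + 1 + 1 + 2 = 5.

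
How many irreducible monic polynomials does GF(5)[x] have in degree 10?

x^(5^10) − x is the product of all monic irreducibles of degree dividing 10; Möbius inversion gives N = (1/10) Σ μ(10/d)·5^d.
Divisors of 10: 1, 2, 5, 10; μ(10/d) for each: 1, -1, -1, 1.
Σ = 5^1 − 5^2 − 5^5 + 5^10 = 9762480.
N = 9762480/10 = 976248.

976248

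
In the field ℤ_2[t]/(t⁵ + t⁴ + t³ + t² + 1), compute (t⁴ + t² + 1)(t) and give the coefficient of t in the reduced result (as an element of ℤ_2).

1

Multiply in ℤ_2[t]: (t⁴ + t² + 1)·(t) = t⁵ + t³ + t.
Reduce using t⁵ ≡ t⁴ + t³ + t² + 1 (mod t⁵ + t⁴ + t³ + t² + 1).
Reduced: t⁴ + t² + t + 1.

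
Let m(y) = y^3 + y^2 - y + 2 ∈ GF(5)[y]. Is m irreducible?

Check for roots in GF(5): m(0) = 2; m(1) = 3; m(2) = 2; m(3) = 0 → root; m(4) = 3.
m(3) = 0, so (y − 3) divides m(y); m is reducible.

No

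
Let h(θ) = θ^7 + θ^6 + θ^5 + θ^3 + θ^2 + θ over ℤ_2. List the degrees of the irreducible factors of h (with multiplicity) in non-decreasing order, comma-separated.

1, 1, 1, 1, 1, 2

Roots in ℤ_2: h(0) = 0 → root; h(1) = 0 → root.
Linear factors from roots: (θ), (θ + 1).
Complete factorization: h(θ) = (θ)·(θ + 1)^4·(θ^2 + θ + 1).
Factor degrees with multiplicity: 1 + 1 + 1 + 1 + 1 + 2 = 7.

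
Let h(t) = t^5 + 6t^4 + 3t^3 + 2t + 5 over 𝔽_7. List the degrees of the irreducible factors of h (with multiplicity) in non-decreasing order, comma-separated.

Linear factors from roots: (t + 5), (t + 3).
Complete factorization: h(t) = (t + 3)·(t + 5)·(t^3 + 5t^2 + 4t + 5).
Factor degrees with multiplicity: 1 + 1 + 3 = 5.

1, 1, 3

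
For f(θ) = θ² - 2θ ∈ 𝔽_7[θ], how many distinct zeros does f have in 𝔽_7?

Evaluate at each of the 7 elements of 𝔽_7:
f(0) = 0 → root; f(1) = 6; f(2) = 0 → root; f(3) = 3; f(4) = 1; f(5) = 1; f(6) = 3.
Roots: {0, 2}.

2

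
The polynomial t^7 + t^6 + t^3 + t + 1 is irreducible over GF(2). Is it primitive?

Yes

Write f(t) = t^7 + t^6 + t^3 + t + 1.
|GF(2^7)^×| = 2^7 − 1 = 127. Prime factorization: 127 = 127.
f is primitive ⇔ t has order 127 in GF(2)[t]/(f), i.e. t^(127/q) ≠ 1 for each prime q | 127.
t^(1) mod f = t.
None equal 1, so t has full order 127; f is primitive.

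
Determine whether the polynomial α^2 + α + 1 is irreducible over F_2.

Write P(α) = α^2 + α + 1.
Check for roots in F_2: P(0) = 1; P(1) = 1.
No roots. A degree-2 polynomial over a field with no linear factor is irreducible.

Yes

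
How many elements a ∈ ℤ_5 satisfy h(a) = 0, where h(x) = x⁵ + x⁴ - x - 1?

Evaluate at each of the 5 elements of ℤ_5:
h(0) = 4; h(1) = 0 → root; h(2) = 0 → root; h(3) = 0 → root; h(4) = 0 → root.
Roots: {1, 2, 3, 4}.

4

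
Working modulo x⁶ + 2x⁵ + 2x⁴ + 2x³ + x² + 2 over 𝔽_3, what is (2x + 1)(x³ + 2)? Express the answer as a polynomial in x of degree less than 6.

2x^4 + x^3 + x + 2

Multiply in 𝔽_3[x]: (2x + 1)·(x³ + 2) = 2x⁴ + x³ + x + 2.
Reduced: 2x⁴ + x³ + x + 2.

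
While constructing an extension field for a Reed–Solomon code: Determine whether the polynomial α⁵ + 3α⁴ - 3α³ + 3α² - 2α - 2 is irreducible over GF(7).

Write f(α) = α⁵ + 3α⁴ - 3α³ + 3α² - 2α - 2.
Check for roots in GF(7): f(0) = 5; f(1) = 0 → root; f(2) = 6; f(3) = 4; f(4) = 0 → root; f(5) = 5; f(6) = 1.
f(1) = 0, so (α − 1) divides f(α); f is reducible.

No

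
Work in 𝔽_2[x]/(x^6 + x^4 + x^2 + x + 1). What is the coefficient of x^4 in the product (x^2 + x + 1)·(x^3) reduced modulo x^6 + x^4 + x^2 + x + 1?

1

Multiply in 𝔽_2[x]: (x^2 + x + 1)·(x^3) = x^5 + x^4 + x^3.
Reduced: x^5 + x^4 + x^3.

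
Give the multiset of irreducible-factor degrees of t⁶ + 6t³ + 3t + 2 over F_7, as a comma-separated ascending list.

1, 2, 3

Write h(t) = t⁶ + 6t³ + 3t + 2.
Linear factors from roots: (t + 3).
Complete factorization: h(t) = (t + 3)·(t² + 5t + 2)·(t³ + 6t² + 5t + 5).
Factor degrees with multiplicity: 1 + 2 + 3 = 6.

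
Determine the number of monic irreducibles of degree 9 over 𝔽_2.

The number of monic irreducibles of degree 9 over GF(2) is (1/9)·Σ_{d∣9} μ(9/d) 2^d.
Divisors of 9: 1, 3, 9; μ(9/d) for each: 0, -1, 1.
Σ = − 2^3 + 2^9 = 504.
N = 504/9 = 56.

56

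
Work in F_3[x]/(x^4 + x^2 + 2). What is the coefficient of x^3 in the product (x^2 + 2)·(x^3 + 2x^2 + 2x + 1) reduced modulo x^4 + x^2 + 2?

0

Multiply in F_3[x]: (x^2 + 2)·(x^3 + 2x^2 + 2x + 1) = x^5 + 2x^4 + x^3 + 2x^2 + x + 2.
Reduce using x^4 ≡ 2x^2 + 1 (mod x^4 + x^2 + 2).
Reduced: 2x + 1.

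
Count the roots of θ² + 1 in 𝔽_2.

Write g(θ) = θ² + 1.
Evaluate at each of the 2 elements of 𝔽_2:
g(0) = 1; g(1) = 0 → root.
Roots: {1}.

1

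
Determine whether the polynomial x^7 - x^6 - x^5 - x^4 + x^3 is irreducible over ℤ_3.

Write m(x) = x^7 - x^6 - x^5 - x^4 + x^3.
Check for roots in ℤ_3: m(0) = 0 → root; m(1) = 2; m(2) = 0 → root.
m(0) = 0, so (x) divides m(x); m is reducible.

No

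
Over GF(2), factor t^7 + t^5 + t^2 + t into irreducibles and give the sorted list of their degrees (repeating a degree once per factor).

1, 1, 2, 3

Write g(t) = t^7 + t^5 + t^2 + t.
Roots in GF(2): g(0) = 0 → root; g(1) = 0 → root.
Linear factors from roots: (t), (t + 1).
Complete factorization: g(t) = (t)·(t + 1)·(t^2 + t + 1)·(t^3 + t + 1).
Factor degrees with multiplicity: 1 + 1 + 2 + 3 = 7.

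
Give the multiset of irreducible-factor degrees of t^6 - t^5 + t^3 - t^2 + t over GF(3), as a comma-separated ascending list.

1, 2, 3

Write g(t) = t^6 - t^5 + t^3 - t^2 + t.
Roots in GF(3): g(0) = 0 → root; g(1) = 1; g(2) = 2.
Linear factors from roots: (t).
Complete factorization: g(t) = (t)·(t^2 + t - 1)·(t^3 + t^2 - 1).
Factor degrees with multiplicity: 1 + 2 + 3 = 6.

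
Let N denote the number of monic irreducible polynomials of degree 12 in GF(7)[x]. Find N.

x^(7^12) − x is the product of all monic irreducibles of degree dividing 12; Möbius inversion gives N = (1/12) Σ μ(12/d)·7^d.
Divisors of 12: 1, 2, 3, 4, 6, 12; μ(12/d) for each: 0, 1, 0, -1, -1, 1.
Σ = 7^2 − 7^4 − 7^6 + 7^12 = 13841167200.
N = 13841167200/12 = 1153430600.

1153430600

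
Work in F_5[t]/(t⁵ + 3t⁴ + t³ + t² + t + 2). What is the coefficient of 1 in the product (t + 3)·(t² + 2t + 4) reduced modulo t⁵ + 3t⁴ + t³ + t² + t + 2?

Multiply in F_5[t]: (t + 3)·(t² + 2t + 4) = t³ + 2.
Reduced: t³ + 2.

2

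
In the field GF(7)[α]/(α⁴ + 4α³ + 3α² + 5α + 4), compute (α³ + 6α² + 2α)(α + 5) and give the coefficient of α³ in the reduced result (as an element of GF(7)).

0

Multiply in GF(7)[α]: (α³ + 6α² + 2α)·(α + 5) = α⁴ + 4α³ + 4α² + 3α.
Reduce using α⁴ ≡ 3α³ + 4α² + 2α + 3 (mod α⁴ + 4α³ + 3α² + 5α + 4).
Reduced: α² + 5α + 3.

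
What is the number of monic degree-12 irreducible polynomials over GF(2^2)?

By the necklace-counting formula, N_4(12) = (1/12) Σ_{d|12} μ(12/d)·4^d.
Divisors of 12: 1, 2, 3, 4, 6, 12; μ(12/d) for each: 0, 1, 0, -1, -1, 1.
Σ = 4^2 − 4^4 − 4^6 + 4^12 = 16772880.
N = 16772880/12 = 1397740.

1397740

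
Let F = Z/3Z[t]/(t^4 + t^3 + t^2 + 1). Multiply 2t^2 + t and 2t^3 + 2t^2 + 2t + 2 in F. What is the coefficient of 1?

1

Multiply in Z/3Z[t]: (2t^2 + t)·(2t^3 + 2t^2 + 2t + 2) = t^5 + 2t.
Reduce using t^4 ≡ 2t^3 + 2t^2 + 2 (mod t^4 + t^3 + t^2 + 1).
Reduced: t^2 + t + 1.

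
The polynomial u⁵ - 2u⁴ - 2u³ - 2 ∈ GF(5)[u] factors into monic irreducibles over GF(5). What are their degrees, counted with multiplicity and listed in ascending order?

1, 1, 1, 2

Write f(u) = u⁵ - 2u⁴ - 2u³ - 2.
Roots in GF(5): f(0) = 3; f(1) = 0 → root; f(2) = 2; f(3) = 0 → root; f(4) = 2.
Linear factors from roots: (u - 1), (u + 2).
Complete factorization: f(u) = (u - 1)·(u + 2)^2·(u² - 2).
Factor degrees with multiplicity: 1 + 1 + 1 + 2 = 5.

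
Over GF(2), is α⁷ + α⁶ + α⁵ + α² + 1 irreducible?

Yes

Write f(α) = α⁷ + α⁶ + α⁵ + α² + 1.
Check for roots in GF(2): f(0) = 1; f(1) = 1.
No roots, so no linear factors.
Monic irreducibles of degree 2 over GF(2): α² + α + 1.
None of them divide f (all give nonzero remainder).
Monic irreducibles of degree 3 over GF(2): α³ + α + 1, α³ + α² + 1.
None of them divide f (all give nonzero remainder).
No irreducible factor of degree ≤ 3 exists, so f is irreducible over GF(2).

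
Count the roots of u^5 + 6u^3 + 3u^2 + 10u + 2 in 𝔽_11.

1

Write g(u) = u^5 + 6u^3 + 3u^2 + 10u + 2.
Evaluate at each of the 11 elements of 𝔽_11:
g(0) = 2; g(1) = 0 → root; g(2) = 4; g(3) = 2; g(4) = 2; g(5) = 9; g(6) = 2; g(7) = 10; g(8) = 1; g(9) = 2; g(10) = 10.
Roots: {1}.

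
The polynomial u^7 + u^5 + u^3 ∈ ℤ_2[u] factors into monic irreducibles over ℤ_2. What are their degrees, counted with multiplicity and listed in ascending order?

Write g(u) = u^7 + u^5 + u^3.
Roots in ℤ_2: g(0) = 0 → root; g(1) = 1.
Linear factors from roots: (u).
Complete factorization: g(u) = (u)^3·(u^2 + u + 1)^2.
Factor degrees with multiplicity: 1 + 1 + 1 + 2 + 2 = 7.

1, 1, 1, 2, 2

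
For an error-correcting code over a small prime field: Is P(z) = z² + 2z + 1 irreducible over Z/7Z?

No

Check for roots in Z/7Z: P(0) = 1; P(1) = 4; P(2) = 2; P(3) = 2; P(4) = 4; P(5) = 1; P(6) = 0 → root.
P(6) = 0, so (z − 6) divides P(z); P is reducible.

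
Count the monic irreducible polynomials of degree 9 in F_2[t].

By the necklace-counting formula, N_2(9) = (1/9) Σ_{d|9} μ(9/d)·2^d.
Divisors of 9: 1, 3, 9; μ(9/d) for each: 0, -1, 1.
Σ = − 2^3 + 2^9 = 504.
N = 504/9 = 56.

56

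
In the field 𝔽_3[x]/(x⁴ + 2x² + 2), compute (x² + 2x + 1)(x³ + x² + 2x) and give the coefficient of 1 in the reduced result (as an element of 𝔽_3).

0

Multiply in 𝔽_3[x]: (x² + 2x + 1)·(x³ + x² + 2x) = x⁵ + 2x³ + 2x² + 2x.
Reduce using x⁴ ≡ x² + 1 (mod x⁴ + 2x² + 2).
Reduced: 2x².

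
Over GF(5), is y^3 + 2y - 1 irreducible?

Write m(y) = y^3 + 2y - 1.
Check for roots in GF(5): m(0) = 4; m(1) = 2; m(2) = 1; m(3) = 2; m(4) = 1.
No roots. A degree-3 polynomial over a field with no linear factor is irreducible.

Yes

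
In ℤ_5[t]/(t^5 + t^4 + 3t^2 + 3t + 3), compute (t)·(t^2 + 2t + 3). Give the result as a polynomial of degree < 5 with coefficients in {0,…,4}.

t^3 + 2t^2 + 3t

Multiply in ℤ_5[t]: (t)·(t^2 + 2t + 3) = t^3 + 2t^2 + 3t.
Reduced: t^3 + 2t^2 + 3t.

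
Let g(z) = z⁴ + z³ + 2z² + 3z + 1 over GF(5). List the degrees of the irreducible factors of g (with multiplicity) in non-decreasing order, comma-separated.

Roots in GF(5): g(0) = 1; g(1) = 3; g(2) = 4; g(3) = 1; g(4) = 0 → root.
Linear factors from roots: (z + 1).
Complete factorization: g(z) = (z + 1)·(z³ + 2z + 1).
Factor degrees with multiplicity: 1 + 3 = 4.

1, 3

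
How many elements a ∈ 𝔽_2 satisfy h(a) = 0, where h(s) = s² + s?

2

Evaluate at each of the 2 elements of 𝔽_2:
h(0) = 0 → root; h(1) = 0 → root.
Roots: {0, 1}.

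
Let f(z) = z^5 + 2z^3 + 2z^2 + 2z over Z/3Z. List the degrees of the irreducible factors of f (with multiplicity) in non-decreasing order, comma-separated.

1, 1, 1, 2

Roots in Z/3Z: f(0) = 0 → root; f(1) = 1; f(2) = 0 → root.
Linear factors from roots: (z), (z + 1).
Complete factorization: f(z) = (z)·(z + 1)^2·(z^2 + z + 2).
Factor degrees with multiplicity: 1 + 1 + 1 + 2 = 5.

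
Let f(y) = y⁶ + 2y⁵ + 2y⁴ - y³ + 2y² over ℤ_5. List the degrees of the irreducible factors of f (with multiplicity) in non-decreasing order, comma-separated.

Roots in ℤ_5: f(0) = 0 → root; f(1) = 1; f(2) = 0 → root; f(3) = 3; f(4) = 4.
Linear factors from roots: (y), (y - 2).
Complete factorization: f(y) = (y - 2)·(y)^2·(y³ - y² - 1).
Factor degrees with multiplicity: 1 + 1 + 1 + 3 = 6.

1, 1, 1, 3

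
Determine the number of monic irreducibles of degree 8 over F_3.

By the necklace-counting formula, N_3(8) = (1/8) Σ_{d|8} μ(8/d)·3^d.
Divisors of 8: 1, 2, 4, 8; μ(8/d) for each: 0, 0, -1, 1.
Σ = − 3^4 + 3^8 = 6480.
N = 6480/8 = 810.

810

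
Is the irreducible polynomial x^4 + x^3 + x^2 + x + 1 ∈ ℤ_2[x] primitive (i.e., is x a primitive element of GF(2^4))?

No

Write f(x) = x^4 + x^3 + x^2 + x + 1.
|GF(2^4)^×| = 2^4 − 1 = 15. Prime factorization: 15 = 3·5.
f is primitive ⇔ x has order 15 in GF(2)[x]/(f), i.e. x^(15/q) ≠ 1 for each prime q | 15.
x^(5) mod f = 1
x^(3) mod f = x^3.
Since x^(5) = 1, the order of x divides 5 < 15; not primitive.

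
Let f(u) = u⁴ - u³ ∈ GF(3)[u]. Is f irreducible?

Check for roots in GF(3): f(0) = 0 → root; f(1) = 0 → root; f(2) = 2.
f(0) = 0, so (u) divides f(u); f is reducible.

No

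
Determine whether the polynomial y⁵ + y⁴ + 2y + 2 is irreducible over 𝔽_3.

Write g(y) = y⁵ + y⁴ + 2y + 2.
Check for roots in 𝔽_3: g(0) = 2; g(1) = 0 → root; g(2) = 0 → root.
g(1) = 0, so (y − 1) divides g(y); g is reducible.

No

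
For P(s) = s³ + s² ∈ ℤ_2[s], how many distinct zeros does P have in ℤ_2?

Evaluate at each of the 2 elements of ℤ_2:
P(0) = 0 → root; P(1) = 0 → root.
Roots: {0, 1}.

2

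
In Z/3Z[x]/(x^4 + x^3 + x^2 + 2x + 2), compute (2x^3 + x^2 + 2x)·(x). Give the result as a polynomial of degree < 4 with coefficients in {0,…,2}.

Multiply in Z/3Z[x]: (2x^3 + x^2 + 2x)·(x) = 2x^4 + x^3 + 2x^2.
Reduce using x^4 ≡ 2x^3 + 2x^2 + x + 1 (mod x^4 + x^3 + x^2 + 2x + 2).
Reduced: 2x^3 + 2x + 2.

2x^3 + 2x + 2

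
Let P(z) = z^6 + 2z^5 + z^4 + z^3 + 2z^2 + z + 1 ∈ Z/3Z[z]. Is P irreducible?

Check for roots in Z/3Z: P(0) = 1; P(1) = 0 → root; P(2) = 1.
P(1) = 0, so (z − 1) divides P(z); P is reducible.

No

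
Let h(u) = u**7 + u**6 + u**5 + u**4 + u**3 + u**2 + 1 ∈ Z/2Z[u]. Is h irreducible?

Check for roots in Z/2Z: h(0) = 1; h(1) = 1.
No roots, so no linear factors.
Monic irreducibles of degree 2 over GF(2): u**2 + u + 1.
None of them divide h (all give nonzero remainder).
Monic irreducibles of degree 3 over GF(2): u**3 + u + 1, u**3 + u**2 + 1.
None of them divide h (all give nonzero remainder).
No irreducible factor of degree ≤ 3 exists, so h is irreducible over GF(2).

Yes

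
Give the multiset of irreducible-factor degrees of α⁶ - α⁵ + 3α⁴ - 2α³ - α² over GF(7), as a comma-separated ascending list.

1, 1, 1, 1, 2

Write f(α) = α⁶ - α⁵ + 3α⁴ - 2α³ - α².
Linear factors from roots: (α), (α - 1), (α + 3).
Complete factorization: f(α) = (α + 3)·(α - 1)·(α)^2·(α² - 3α - 2).
Factor degrees with multiplicity: 1 + 1 + 1 + 1 + 2 = 6.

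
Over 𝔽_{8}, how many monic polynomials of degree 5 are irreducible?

6552

The number of monic irreducibles of degree 5 over GF(8) is (1/5)·Σ_{d∣5} μ(5/d) 8^d.
Divisors of 5: 1, 5; μ(5/d) for each: -1, 1.
Σ = − 8^1 + 8^5 = 32760.
N = 32760/5 = 6552.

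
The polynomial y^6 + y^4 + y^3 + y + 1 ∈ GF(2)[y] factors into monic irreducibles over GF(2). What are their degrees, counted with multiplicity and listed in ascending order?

6

Write f(y) = y^6 + y^4 + y^3 + y + 1.
Roots in GF(2): f(0) = 1; f(1) = 1.
Complete factorization: f(y) = (y^6 + y^4 + y^3 + y + 1).
Factor degrees with multiplicity: 6 = 6.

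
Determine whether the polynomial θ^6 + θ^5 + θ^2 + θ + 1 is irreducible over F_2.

Write g(θ) = θ^6 + θ^5 + θ^2 + θ + 1.
Check for roots in F_2: g(0) = 1; g(1) = 1.
No roots, so no linear factors.
Monic irreducibles of degree 2 over GF(2): θ^2 + θ + 1.
None of them divide g (all give nonzero remainder).
Monic irreducibles of degree 3 over GF(2): θ^3 + θ + 1, θ^3 + θ^2 + 1.
None of them divide g (all give nonzero remainder).
No irreducible factor of degree ≤ 3 exists, so g is irreducible over GF(2).

Yes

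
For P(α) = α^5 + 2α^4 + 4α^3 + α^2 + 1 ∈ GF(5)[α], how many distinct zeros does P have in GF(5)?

Evaluate at each of the 5 elements of GF(5):
P(0) = 1; P(1) = 4; P(2) = 1; P(3) = 3; P(4) = 4.
No element is a root.

0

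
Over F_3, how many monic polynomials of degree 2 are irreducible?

3

Gauss's count: N_{3}(2) = (1/2) Σ_{d|2} μ(2/d)·3^d.
Divisors of 2: 1, 2; μ(2/d) for each: -1, 1.
Σ = − 3^1 + 3^2 = 6.
N = 6/2 = 3.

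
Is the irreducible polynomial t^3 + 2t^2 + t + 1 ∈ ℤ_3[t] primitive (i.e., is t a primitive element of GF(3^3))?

Yes

Write f(t) = t^3 + 2t^2 + t + 1.
|GF(3^3)^×| = 3^3 − 1 = 26. Prime factorization: 26 = 2·13.
f is primitive ⇔ t has order 26 in GF(3)[t]/(f), i.e. t^(26/q) ≠ 1 for each prime q | 26.
t^(13) mod f = 2.
t^(2) mod f = t^2.
None equal 1, so t has full order 26; f is primitive.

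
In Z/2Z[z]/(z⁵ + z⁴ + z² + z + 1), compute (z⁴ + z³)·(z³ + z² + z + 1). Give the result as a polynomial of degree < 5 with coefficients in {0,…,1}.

Multiply in Z/2Z[z]: (z⁴ + z³)·(z³ + z² + z + 1) = z⁷ + z³.
Reduce using z⁵ ≡ z⁴ + z² + z + 1 (mod z⁵ + z⁴ + z² + z + 1).
Reduced: z³ + z² + 1.

z^3 + z^2 + 1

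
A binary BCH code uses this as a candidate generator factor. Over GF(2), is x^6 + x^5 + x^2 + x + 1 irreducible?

Write h(x) = x^6 + x^5 + x^2 + x + 1.
Check for roots in GF(2): h(0) = 1; h(1) = 1.
No roots, so no linear factors.
Monic irreducibles of degree 2 over GF(2): x^2 + x + 1.
None of them divide h (all give nonzero remainder).
Monic irreducibles of degree 3 over GF(2): x^3 + x + 1, x^3 + x^2 + 1.
None of them divide h (all give nonzero remainder).
No irreducible factor of degree ≤ 3 exists, so h is irreducible over GF(2).

Yes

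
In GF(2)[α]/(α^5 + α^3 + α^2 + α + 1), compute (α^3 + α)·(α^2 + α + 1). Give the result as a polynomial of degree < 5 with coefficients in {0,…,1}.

α^4 + α^3 + 1

Multiply in GF(2)[α]: (α^3 + α)·(α^2 + α + 1) = α^5 + α^4 + α^2 + α.
Reduce using α^5 ≡ α^3 + α^2 + α + 1 (mod α^5 + α^3 + α^2 + α + 1).
Reduced: α^4 + α^3 + 1.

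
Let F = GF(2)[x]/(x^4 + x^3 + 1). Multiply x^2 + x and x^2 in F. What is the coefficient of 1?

1

Multiply in GF(2)[x]: (x^2 + x)·(x^2) = x^4 + x^3.
Reduce using x^4 ≡ x^3 + 1 (mod x^4 + x^3 + 1).
Reduced: 1.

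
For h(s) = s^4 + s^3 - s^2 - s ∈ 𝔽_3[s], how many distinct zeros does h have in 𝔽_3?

3

Evaluate at each of the 3 elements of 𝔽_3:
h(0) = 0 → root; h(1) = 0 → root; h(2) = 0 → root.
Roots: {0, 1, 2}.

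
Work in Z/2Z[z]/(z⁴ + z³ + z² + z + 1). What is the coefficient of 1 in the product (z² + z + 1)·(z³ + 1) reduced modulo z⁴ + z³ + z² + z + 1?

1

Multiply in Z/2Z[z]: (z² + z + 1)·(z³ + 1) = z⁵ + z⁴ + z³ + z² + z + 1.
Reduce using z⁴ ≡ z³ + z² + z + 1 (mod z⁴ + z³ + z² + z + 1).
Reduced: 1.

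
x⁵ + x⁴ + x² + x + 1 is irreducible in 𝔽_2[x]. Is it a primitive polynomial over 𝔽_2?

Write f(x) = x⁵ + x⁴ + x² + x + 1.
|GF(2^5)^×| = 2^5 − 1 = 31. Prime factorization: 31 = 31.
f is primitive ⇔ x has order 31 in GF(2)[x]/(f), i.e. x^(31/q) ≠ 1 for each prime q | 31.
x^(1) mod f = x.
None equal 1, so x has full order 31; f is primitive.

Yes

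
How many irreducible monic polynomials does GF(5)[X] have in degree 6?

Gauss's count: N_{5}(6) = (1/6) Σ_{d|6} μ(6/d)·5^d.
Divisors of 6: 1, 2, 3, 6; μ(6/d) for each: 1, -1, -1, 1.
Σ = 5^1 − 5^2 − 5^3 + 5^6 = 15480.
N = 15480/6 = 2580.

2580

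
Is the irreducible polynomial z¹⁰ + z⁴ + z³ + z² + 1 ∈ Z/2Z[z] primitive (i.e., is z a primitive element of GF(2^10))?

No

Write f(z) = z¹⁰ + z⁴ + z³ + z² + 1.
|GF(2^10)^×| = 2^10 − 1 = 1023. Prime factorization: 1023 = 3·11·31.
f is primitive ⇔ z has order 1023 in GF(2)[z]/(f), i.e. z^(1023/q) ≠ 1 for each prime q | 1023.
z^(341) mod f = 1
z^(93) mod f = z⁹ + z⁸ + z⁷ + z³ + z² + z + 1.
z^(33) mod f = z⁹ + z⁶ + z³ + z + 1.
Since z^(341) = 1, the order of z divides 341 < 1023; not primitive.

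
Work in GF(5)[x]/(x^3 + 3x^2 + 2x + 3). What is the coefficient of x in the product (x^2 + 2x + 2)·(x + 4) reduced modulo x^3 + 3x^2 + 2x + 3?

Multiply in GF(5)[x]: (x^2 + 2x + 2)·(x + 4) = x^3 + x^2 + 3.
Reduce using x^3 ≡ 2x^2 + 3x + 2 (mod x^3 + 3x^2 + 2x + 3).
Reduced: 3x^2 + 3x.

3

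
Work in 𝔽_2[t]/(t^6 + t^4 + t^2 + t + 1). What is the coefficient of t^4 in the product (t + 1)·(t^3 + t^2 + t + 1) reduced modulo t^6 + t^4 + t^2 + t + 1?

1

Multiply in 𝔽_2[t]: (t + 1)·(t^3 + t^2 + t + 1) = t^4 + 1.
Reduced: t^4 + 1.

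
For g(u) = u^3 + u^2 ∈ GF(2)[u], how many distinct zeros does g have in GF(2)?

2

Evaluate at each of the 2 elements of GF(2):
g(0) = 0 → root; g(1) = 0 → root.
Roots: {0, 1}.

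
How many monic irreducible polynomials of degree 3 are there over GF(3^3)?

By the necklace-counting formula, N_27(3) = (1/3) Σ_{d|3} μ(3/d)·27^d.
Divisors of 3: 1, 3; μ(3/d) for each: -1, 1.
Σ = − 27^1 + 27^3 = 19656.
N = 19656/3 = 6552.

6552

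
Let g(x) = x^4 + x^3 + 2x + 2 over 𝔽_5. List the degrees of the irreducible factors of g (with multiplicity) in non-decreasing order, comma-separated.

1, 1, 2

Roots in 𝔽_5: g(0) = 2; g(1) = 1; g(2) = 0 → root; g(3) = 1; g(4) = 0 → root.
Linear factors from roots: (x - 2), (x + 1).
Complete factorization: g(x) = (x + 1)·(x - 2)·(x^2 + 2x - 1).
Factor degrees with multiplicity: 1 + 1 + 2 = 4.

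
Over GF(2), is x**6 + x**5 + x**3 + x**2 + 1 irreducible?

Yes

Write g(x) = x**6 + x**5 + x**3 + x**2 + 1.
Check for roots in GF(2): g(0) = 1; g(1) = 1.
No roots, so no linear factors.
Monic irreducibles of degree 2 over GF(2): x**2 + x + 1.
None of them divide g (all give nonzero remainder).
Monic irreducibles of degree 3 over GF(2): x**3 + x + 1, x**3 + x**2 + 1.
None of them divide g (all give nonzero remainder).
No irreducible factor of degree ≤ 3 exists, so g is irreducible over GF(2).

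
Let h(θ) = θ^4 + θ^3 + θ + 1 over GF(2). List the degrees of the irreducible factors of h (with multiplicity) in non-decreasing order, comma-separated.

1, 1, 2

Roots in GF(2): h(0) = 1; h(1) = 0 → root.
Linear factors from roots: (θ + 1).
Complete factorization: h(θ) = (θ + 1)^2·(θ^2 + θ + 1).
Factor degrees with multiplicity: 1 + 1 + 2 = 4.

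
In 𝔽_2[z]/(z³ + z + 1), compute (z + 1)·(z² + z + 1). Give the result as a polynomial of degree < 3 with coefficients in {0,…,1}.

z

Multiply in 𝔽_2[z]: (z + 1)·(z² + z + 1) = z³ + 1.
Reduce using z³ ≡ z + 1 (mod z³ + z + 1).
Reduced: z.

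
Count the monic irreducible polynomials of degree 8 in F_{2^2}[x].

The number of monic irreducibles of degree 8 over GF(4) is (1/8)·Σ_{d∣8} μ(8/d) 4^d.
Divisors of 8: 1, 2, 4, 8; μ(8/d) for each: 0, 0, -1, 1.
Σ = − 4^4 + 4^8 = 65280.
N = 65280/8 = 8160.

8160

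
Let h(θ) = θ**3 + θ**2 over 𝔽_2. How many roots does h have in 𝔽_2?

Evaluate at each of the 2 elements of 𝔽_2:
h(0) = 0 → root; h(1) = 0 → root.
Roots: {0, 1}.

2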